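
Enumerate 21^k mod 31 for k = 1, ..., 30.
21^1, 21^2, ..., 21^{30} mod 31: [21, 7, 23, 18, 6, 2, 11, 14, 15, 5, 12, 4, 22, 28, 30, 10, 24, 8, 13, 25, 29, 20, 17, 16, 26, 19, 27, 9, 3, 1]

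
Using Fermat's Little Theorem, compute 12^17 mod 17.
By Fermat: 12^{16} ≡ 1 mod 17. So 12^{17} = 12^{16} · 12^{1} ≡ 12^{1} ≡ 12 mod 17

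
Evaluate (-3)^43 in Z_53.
By repeated squaring (mod 53): (-3)^{1}≡50, (-3)^{2}≡9, (-3)^{4}≡28, (-3)^{8}≡42, (-3)^{16}≡15, (-3)^{32}≡13. Then (-3)^{43} = (-3)^{32+8+2+1} ≡ 13 × 42 × 9 × 50 ≡ 45 (mod 53)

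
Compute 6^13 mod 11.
Using Fermat: 6^{10} ≡ 1 mod 11. 13 ≡ 3 mod 10. So 6^{13} ≡ 6^{3} ≡ 7 mod 11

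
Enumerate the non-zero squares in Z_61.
Quadratic residues modulo 61: {1, 3, 4, 5, 9, 12, 13, 14, 15, 16, 19, 20, 22, 25, 27, 34, 36, 39, 41, 42, 45, 46, 47, 48, 49, 52, 56, 57, 58, 60}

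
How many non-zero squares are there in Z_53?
Exactly half the non-zero residues mod a prime are QRs: (53-1)/2 = 26.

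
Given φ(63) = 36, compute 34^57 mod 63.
By Euler: 34^{36} ≡ 1 mod 63 since gcd(34, 63) = 1. 57 = 1×36 + 21. So 34^{57} ≡ 34^{21} ≡ 55 mod 63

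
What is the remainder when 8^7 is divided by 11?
By repeated squaring (mod 11): 8^{1}≡8, 8^{2}≡9, 8^{4}≡4. Then 8^{7} = 8^{4+2+1} ≡ 4 × 9 × 8 ≡ 2 (mod 11)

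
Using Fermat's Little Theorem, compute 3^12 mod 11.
By Fermat: 3^{10} ≡ 1 (mod 11). So 3^{12} = 3^{10} · 3^{2} ≡ 3^{2} ≡ 9 (mod 11)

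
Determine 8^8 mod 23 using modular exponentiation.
By repeated squaring mod 23: 8^{1}≡8, 8^{2}≡18, 8^{4}≡2, 8^{8}≡4. So 8^{8} ≡ 4 mod 23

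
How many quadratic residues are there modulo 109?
The squaring map on Z_109* is 2-to-1, so there are (108)/2 = 54 QRs.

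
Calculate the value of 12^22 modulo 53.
By repeated squaring mod 53: 12^{1}≡12, 12^{2}≡38, 12^{4}≡13, 12^{8}≡10, 12^{16}≡47. Then 12^{22} = 12^{16+4+2} ≡ 47 × 13 × 38 ≡ 4 mod 53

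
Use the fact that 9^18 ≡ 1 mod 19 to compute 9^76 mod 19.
By Fermat: 9^{18} ≡ 1 mod 19. 76 = 4×18 + 4. So 9^{76} ≡ 9^{4} ≡ 6 mod 19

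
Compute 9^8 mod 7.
Using Fermat: 9^{6} ≡ 1 mod 7. 8 ≡ 2 mod 6. So 9^{8} ≡ 9^{2} ≡ 4 mod 7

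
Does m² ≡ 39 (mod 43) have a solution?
By Euler's criterion: 39^{21} ≡ 42 (mod 43). Since this equals -1 (≡ 42), 39 is not a QR.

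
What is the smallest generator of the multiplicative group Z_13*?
g = 2. Powers: [2, 4, 8, 3, 6, 12, 11, 9, 5, 10, ...] generates all 12 non-zero residues.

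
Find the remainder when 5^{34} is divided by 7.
By Fermat: 5^{6} ≡ 1 mod 7. 34 = 5×6 + 4. So 5^{34} ≡ 5^{4} ≡ 2 mod 7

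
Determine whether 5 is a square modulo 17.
By Euler's criterion: 5^{8} ≡ 16 (mod 17). Since this equals -1 (≡ 16), 5 is not a QR.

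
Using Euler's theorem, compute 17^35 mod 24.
By Euler: 17^{8} ≡ 1 (mod 24) since gcd(17, 24) = 1. 35 = 4×8 + 3. So 17^{35} ≡ 17^{3} ≡ 17 (mod 24)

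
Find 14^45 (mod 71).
By repeated squaring (mod 71): 14^{1}≡14, 14^{2}≡54, 14^{4}≡5, 14^{8}≡25, 14^{16}≡57, 14^{32}≡54. Then 14^{45} = 14^{32+8+4+1} ≡ 54 × 25 × 5 × 14 ≡ 70 (mod 71)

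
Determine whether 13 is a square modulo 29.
By Euler's criterion: 13^{14} ≡ 1 mod 29. Since this equals 1, 13 is a QR.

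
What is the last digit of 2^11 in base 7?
Using Fermat: 2^{6} ≡ 1 mod 7. 11 ≡ 5 mod 6. So 2^{11} ≡ 2^{5} ≡ 4 mod 7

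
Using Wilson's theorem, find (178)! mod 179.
By Wilson's theorem, (178)! ≡ -1 ≡ 178 mod 179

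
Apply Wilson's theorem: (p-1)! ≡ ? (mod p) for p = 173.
By Wilson's theorem, (172)! ≡ -1 ≡ 172 (mod 173)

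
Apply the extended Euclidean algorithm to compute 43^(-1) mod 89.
Extended GCD: 43(29) + 89(-14) = 1. So 43^(-1) ≡ 29 (mod 89). Verify: 43 × 29 = 1247 ≡ 1 (mod 89)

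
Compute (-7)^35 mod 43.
By repeated squaring (mod 43): (-7)^{1}≡36, (-7)^{2}≡6, (-7)^{4}≡36, (-7)^{8}≡6, (-7)^{16}≡36, (-7)^{32}≡6. Then (-7)^{35} = (-7)^{32+2+1} ≡ 6 × 6 × 36 ≡ 6 (mod 43)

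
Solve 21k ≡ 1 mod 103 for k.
Since 103 is prime, by Fermat 21^(-1) ≡ 21^{101} ≡ 54 mod 103. Verify: 21 × 54 = 1134 ≡ 1 mod 103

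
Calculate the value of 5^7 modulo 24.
By repeated squaring (mod 24): 5^{1}≡5, 5^{2}≡1, 5^{4}≡1. Then 5^{7} = 5^{4+2+1} ≡ 1 × 1 × 5 ≡ 5 (mod 24)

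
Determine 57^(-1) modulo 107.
Since 107 is prime, by Fermat 57^(-1) ≡ 57^{105} ≡ 92 mod 107. Verify: 57 × 92 = 5244 ≡ 1 mod 107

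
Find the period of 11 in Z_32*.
Powers of 11 mod 32: 11^1≡11, 11^2≡25, 11^3≡19, 11^4≡17, 11^5≡27, 11^6≡9, 11^7≡3, 11^8≡1. Order = 8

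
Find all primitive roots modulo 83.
There are φ(82) = 40 primitive roots mod 83: {2, 5, 6, 8, 13, 14, 15, 18, 19, 20, 22, 24, 32, 34, 35, 39, 42, 43, 45, 46, 47, 50, 52, 53, 54, 55, 56, 57, 58, 60, 62, 66, 67, 71, 72, 73, 74, 76, 79, 80}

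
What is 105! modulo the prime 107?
(106)! = (105)! × (106) ≡ -1 (mod 107). So (105)! ≡ -1 × (106)^(-1) ≡ (-1)×(-1) = 1 (mod 107)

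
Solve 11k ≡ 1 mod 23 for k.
Since 23 is prime, by Fermat 11^(-1) ≡ 11^{21} ≡ 21 mod 23. Verify: 11 × 21 = 231 ≡ 1 mod 23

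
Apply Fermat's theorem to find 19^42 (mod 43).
By Fermat's Little Theorem, 19^{42} ≡ 1 (mod 43) since 43 is prime and gcd(19, 43) = 1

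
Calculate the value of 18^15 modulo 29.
By repeated squaring mod 29: 18^{1}≡18, 18^{2}≡5, 18^{4}≡25, 18^{8}≡16. Then 18^{15} = 18^{8+4+2+1} ≡ 16 × 25 × 5 × 18 ≡ 11 mod 29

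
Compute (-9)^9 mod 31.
By repeated squaring mod 31: (-9)^{1}≡22, (-9)^{2}≡19, (-9)^{4}≡20, (-9)^{8}≡28. Then (-9)^{9} = (-9)^{8+1} ≡ 28 × 22 ≡ 27 mod 31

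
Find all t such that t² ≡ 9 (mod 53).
The square roots of 9 mod 53 are 50 and 3. Verify: 50² = 2500 ≡ 9 (mod 53)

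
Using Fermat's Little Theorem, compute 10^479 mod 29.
By Fermat: 10^{28} ≡ 1 mod 29. 479 ≡ 3 mod 28. So 10^{479} ≡ 10^{3} ≡ 14 mod 29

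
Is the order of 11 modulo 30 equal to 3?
Powers of 11 mod 30: 11^1≡11, 11^2≡1. Already 11^2≡1, so the order is 2 < 3. No, the actual order is 2.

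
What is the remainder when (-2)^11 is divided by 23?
By repeated squaring mod 23: (-2)^{1}≡21, (-2)^{2}≡4, (-2)^{4}≡16, (-2)^{8}≡3. Then (-2)^{11} = (-2)^{8+2+1} ≡ 3 × 4 × 21 ≡ 22 mod 23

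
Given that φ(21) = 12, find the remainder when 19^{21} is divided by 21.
By Euler: 19^{12} ≡ 1 mod 21 since gcd(19, 21) = 1. 21 = 1×12 + 9. So 19^{21} ≡ 19^{9} ≡ 13 mod 21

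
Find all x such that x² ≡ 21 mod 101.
The square roots of 21 mod 101 are 18 and 83. Verify: 18² = 324 ≡ 21 mod 101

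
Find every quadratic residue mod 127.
Quadratic residues modulo 127: {1, 2, 4, 8, 9, 11, 13, 15, 16, 17, 18, 19, 21, 22, 25, 26, 30, 31, 32, 34, 35, 36, 37, 38, 41, 42, 44, 47, 49, 50, 52, 60, 61, 62, 64, 68, 69, 70, 71, 72, 73, 74, 76, 79, 81, 82, 84, 87, 88, 94, 98, 99, 100, 103, 104, 107, 113, 115, 117, 120, 121, 122, 124}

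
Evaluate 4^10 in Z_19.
By repeated squaring (mod 19): 4^{1}≡4, 4^{2}≡16, 4^{4}≡9, 4^{8}≡5. Then 4^{10} = 4^{8+2} ≡ 5 × 16 ≡ 4 (mod 19)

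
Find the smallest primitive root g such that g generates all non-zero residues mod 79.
g = 3. Powers: [3, 9, 27, 2, 6, 18, 54, 4, 12, 36, ...] generates all 78 non-zero residues.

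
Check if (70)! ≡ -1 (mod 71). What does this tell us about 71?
(70)! mod 71 = 70. Since this equals -1 (mod 71), Wilson confirms 71 is prime.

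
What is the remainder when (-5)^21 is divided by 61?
By repeated squaring (mod 61): (-5)^{1}≡56, (-5)^{2}≡25, (-5)^{4}≡15, (-5)^{8}≡42, (-5)^{16}≡56. Then (-5)^{21} = (-5)^{16+4+1} ≡ 56 × 15 × 56 ≡ 9 (mod 61)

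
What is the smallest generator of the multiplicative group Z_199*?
g = 3. Powers: [3, 9, 27, 81, 44, 132, 197, 193, ...] generates all 198 non-zero residues.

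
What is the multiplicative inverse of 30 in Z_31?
Since 31 is prime, by Fermat 30^(-1) ≡ 30^{29} ≡ 30 mod 31. Verify: 30 × 30 = 900 ≡ 1 mod 31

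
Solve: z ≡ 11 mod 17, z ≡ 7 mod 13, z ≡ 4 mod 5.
M = 17 × 13 × 5 = 1105. M₁ = 65, y₁ ≡ 11 mod 17. M₂ = 85, y₂ ≡ 2 mod 13. M₃ = 221, y₃ ≡ 1 mod 5. z = 11×65×11 + 7×85×2 + 4×221×1 ≡ 1099 mod 1105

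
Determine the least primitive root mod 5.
g = 2. Powers: [2, 4, 3, 1] generates all 4 non-zero residues.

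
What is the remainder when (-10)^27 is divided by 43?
By repeated squaring mod 43: (-10)^{1}≡33, (-10)^{2}≡14, (-10)^{4}≡24, (-10)^{8}≡17, (-10)^{16}≡31. Then (-10)^{27} = (-10)^{16+8+2+1} ≡ 31 × 17 × 14 × 33 ≡ 8 mod 43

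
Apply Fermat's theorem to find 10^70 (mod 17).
By Fermat: 10^{16} ≡ 1 (mod 17). 70 = 4×16 + 6. So 10^{70} ≡ 10^{6} ≡ 9 (mod 17)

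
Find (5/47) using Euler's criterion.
(5/47) = 5^{23} mod 47 = -1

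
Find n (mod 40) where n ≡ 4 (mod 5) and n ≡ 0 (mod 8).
M = 5 × 8 = 40. M₁ = 8, y₁ ≡ 2 (mod 5). M₂ = 5, y₂ ≡ 5 (mod 8). n = 4×8×2 + 0×5×5 ≡ 24 (mod 40)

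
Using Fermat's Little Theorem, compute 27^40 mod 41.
By Fermat's Little Theorem, 27^{40} ≡ 1 (mod 41) since 41 is prime and gcd(27, 41) = 1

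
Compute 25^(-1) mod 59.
Since 59 is prime, by Fermat 25^(-1) ≡ 25^{57} ≡ 26 mod 59. Verify: 25 × 26 = 650 ≡ 1 mod 59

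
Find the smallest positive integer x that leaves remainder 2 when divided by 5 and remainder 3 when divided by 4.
M = 5 × 4 = 20. M₁ = 4, y₁ ≡ 4 (mod 5). M₂ = 5, y₂ ≡ 1 (mod 4). x = 2×4×4 + 3×5×1 ≡ 7 (mod 20)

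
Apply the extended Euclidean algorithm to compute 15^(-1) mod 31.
Extended GCD: 15(-2) + 31(1) = 1. So 15^(-1) ≡ -2 ≡ 29 mod 31. Verify: 15 × 29 = 435 ≡ 1 mod 31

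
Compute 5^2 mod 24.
5^{2} = 25 ≡ 1 mod 24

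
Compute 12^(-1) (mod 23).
Since 23 is prime, by Fermat 12^(-1) ≡ 12^{21} ≡ 2 (mod 23). Verify: 12 × 2 = 24 ≡ 1 (mod 23)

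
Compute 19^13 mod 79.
By repeated squaring mod 79: 19^{1}≡19, 19^{2}≡45, 19^{4}≡50, 19^{8}≡51. Then 19^{13} = 19^{8+4+1} ≡ 51 × 50 × 19 ≡ 23 mod 79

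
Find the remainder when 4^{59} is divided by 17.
By Fermat: 4^{16} ≡ 1 mod 17. 59 = 3×16 + 11. So 4^{59} ≡ 4^{11} ≡ 13 mod 17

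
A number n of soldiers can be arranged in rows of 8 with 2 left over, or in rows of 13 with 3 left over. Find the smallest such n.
M = 8 × 13 = 104. M₁ = 13, y₁ ≡ 5 mod 8. M₂ = 8, y₂ ≡ 5 mod 13. n = 2×13×5 + 3×8×5 ≡ 42 mod 104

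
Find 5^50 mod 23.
Using Fermat: 5^{22} ≡ 1 mod 23. 50 ≡ 6 mod 22. So 5^{50} ≡ 5^{6} ≡ 8 mod 23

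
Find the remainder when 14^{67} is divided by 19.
By Fermat: 14^{18} ≡ 1 mod 19. 67 = 3×18 + 13. So 14^{67} ≡ 14^{13} ≡ 2 mod 19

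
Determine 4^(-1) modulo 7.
Since 7 is prime, by Fermat 4^(-1) ≡ 4^{5} ≡ 2 mod 7. Verify: 4 × 2 = 8 ≡ 1 mod 7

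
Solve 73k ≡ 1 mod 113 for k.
Since 113 is prime, by Fermat 73^(-1) ≡ 73^{111} ≡ 48 mod 113. Verify: 73 × 48 = 3504 ≡ 1 mod 113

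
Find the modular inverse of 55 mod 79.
Since 79 is prime, by Fermat 55^(-1) ≡ 55^{77} ≡ 23 (mod 79). Verify: 55 × 23 = 1265 ≡ 1 (mod 79)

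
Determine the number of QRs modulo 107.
The squaring map on Z_107* is 2-to-1, so there are (106)/2 = 53 QRs.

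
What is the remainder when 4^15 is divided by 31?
By repeated squaring mod 31: 4^{1}≡4, 4^{2}≡16, 4^{4}≡8, 4^{8}≡2. Then 4^{15} = 4^{8+4+2+1} ≡ 2 × 8 × 16 × 4 ≡ 1 mod 31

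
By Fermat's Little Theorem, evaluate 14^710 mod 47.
By Fermat: 14^{46} ≡ 1 (mod 47). 710 ≡ 20 (mod 46). So 14^{710} ≡ 14^{20} ≡ 34 (mod 47)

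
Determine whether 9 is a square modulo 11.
By Euler's criterion: 9^{5} ≡ 1 (mod 11). Since this equals 1, 9 is a QR.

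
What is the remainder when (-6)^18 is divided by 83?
By repeated squaring mod 83: (-6)^{1}≡77, (-6)^{2}≡36, (-6)^{4}≡51, (-6)^{8}≡28, (-6)^{16}≡37. Then (-6)^{18} = (-6)^{16+2} ≡ 37 × 36 ≡ 4 mod 83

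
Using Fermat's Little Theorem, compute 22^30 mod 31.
By Fermat's Little Theorem, 22^{30} ≡ 1 (mod 31) since 31 is prime and gcd(22, 31) = 1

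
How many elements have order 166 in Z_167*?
There are φ(167-1) = φ(166) = 82 primitive roots modulo 167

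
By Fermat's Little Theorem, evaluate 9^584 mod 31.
By Fermat: 9^{30} ≡ 1 (mod 31). 584 ≡ 14 (mod 30). So 9^{584} ≡ 9^{14} ≡ 7 (mod 31)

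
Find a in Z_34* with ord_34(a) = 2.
33 has order 2 mod 34 since 33^{2} ≡ 1 mod 34 and no smaller power works.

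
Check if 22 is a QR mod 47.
By Euler's criterion: 22^{23} ≡ 46 (mod 47). Since this equals -1 (≡ 46), 22 is not a QR.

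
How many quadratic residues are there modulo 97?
The squaring map on Z_97* is 2-to-1, so there are (96)/2 = 48 QRs.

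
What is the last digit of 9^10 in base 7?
Using Fermat: 9^{6} ≡ 1 mod 7. 10 ≡ 4 mod 6. So 9^{10} ≡ 9^{4} ≡ 2 mod 7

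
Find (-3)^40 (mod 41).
Using Fermat: (-3)^{40} ≡ 1 (mod 41). 40 ≡ 0 (mod 40). So (-3)^{40} ≡ (-3)^{0} ≡ 1 (mod 41)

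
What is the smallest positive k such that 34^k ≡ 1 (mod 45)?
Powers of 34 mod 45: 34^1≡34, 34^2≡31, 34^3≡19, 34^4≡16, 34^5≡4, 34^6≡1. Order = 6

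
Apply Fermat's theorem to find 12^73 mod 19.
By Fermat: 12^{18} ≡ 1 mod 19. 73 = 4×18 + 1. So 12^{73} ≡ 12^{1} ≡ 12 mod 19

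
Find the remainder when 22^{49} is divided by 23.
By Fermat: 22^{22} ≡ 1 mod 23. 49 = 2×22 + 5. So 22^{49} ≡ 22^{5} ≡ 22 mod 23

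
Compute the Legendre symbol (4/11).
(4/11) = 4^{5} mod 11 = 1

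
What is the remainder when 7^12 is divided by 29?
By repeated squaring mod 29: 7^{1}≡7, 7^{2}≡20, 7^{4}≡23, 7^{8}≡7. Then 7^{12} = 7^{8+4} ≡ 7 × 23 ≡ 16 mod 29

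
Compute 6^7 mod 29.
By repeated squaring mod 29: 6^{1}≡6, 6^{2}≡7, 6^{4}≡20. Then 6^{7} = 6^{4+2+1} ≡ 20 × 7 × 6 ≡ 28 mod 29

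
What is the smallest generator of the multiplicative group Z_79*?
g = 3. Powers: [3, 9, 27, 2, 6, 18, 54, ...] generates all 78 non-zero residues.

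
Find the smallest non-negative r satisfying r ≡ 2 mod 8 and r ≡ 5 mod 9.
M = 8 × 9 = 72. M₁ = 9, y₁ ≡ 1 mod 8. M₂ = 8, y₂ ≡ 8 mod 9. r = 2×9×1 + 5×8×8 ≡ 50 mod 72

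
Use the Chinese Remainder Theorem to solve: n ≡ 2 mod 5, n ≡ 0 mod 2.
M = 5 × 2 = 10. M₁ = 2, y₁ ≡ 3 mod 5. M₂ = 5, y₂ ≡ 1 mod 2. n = 2×2×3 + 0×5×1 ≡ 2 mod 10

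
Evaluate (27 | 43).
(27/43) = 27^{21} mod 43 = -1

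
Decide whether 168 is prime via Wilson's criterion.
(167)! mod 168 = 0. Since 0 ≢ -1 mod 168, 168 is not prime.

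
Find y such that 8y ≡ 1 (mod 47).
Since 47 is prime, by Fermat 8^(-1) ≡ 8^{45} ≡ 6 (mod 47). Verify: 8 × 6 = 48 ≡ 1 (mod 47)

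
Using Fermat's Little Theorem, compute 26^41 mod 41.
By Fermat: 26^{40} ≡ 1 (mod 41). So 26^{41} = 26^{40} · 26^{1} ≡ 26^{1} ≡ 26 (mod 41)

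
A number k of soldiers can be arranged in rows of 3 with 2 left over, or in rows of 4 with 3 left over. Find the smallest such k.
M = 3 × 4 = 12. M₁ = 4, y₁ ≡ 1 (mod 3). M₂ = 3, y₂ ≡ 3 (mod 4). k = 2×4×1 + 3×3×3 ≡ 11 (mod 12)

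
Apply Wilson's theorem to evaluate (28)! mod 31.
(30)! = (28)! × (29) × (30) ≡ -1 mod 31. So (28)! ≡ -1 × [(30)(29)]^(-1) ≡ 15 mod 31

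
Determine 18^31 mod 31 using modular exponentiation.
Using Fermat: 18^{30} ≡ 1 mod 31. 31 ≡ 1 mod 30. So 18^{31} ≡ 18^{1} ≡ 18 mod 31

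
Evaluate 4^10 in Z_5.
Using Fermat: 4^{4} ≡ 1 (mod 5). 10 ≡ 2 (mod 4). So 4^{10} ≡ 4^{2} ≡ 1 (mod 5)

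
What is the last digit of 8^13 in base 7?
Using Fermat: 8^{6} ≡ 1 mod 7. 13 ≡ 1 mod 6. So 8^{13} ≡ 8^{1} ≡ 1 mod 7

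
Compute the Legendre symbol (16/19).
(16/19) = 16^{9} mod 19 = 1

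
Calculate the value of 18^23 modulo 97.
By repeated squaring (mod 97): 18^{1}≡18, 18^{2}≡33, 18^{4}≡22, 18^{8}≡96, 18^{16}≡1. Then 18^{23} = 18^{16+4+2+1} ≡ 1 × 22 × 33 × 18 ≡ 70 (mod 97)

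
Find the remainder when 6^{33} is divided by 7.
By Fermat: 6^{6} ≡ 1 (mod 7). 33 = 5×6 + 3. So 6^{33} ≡ 6^{3} ≡ 6 (mod 7)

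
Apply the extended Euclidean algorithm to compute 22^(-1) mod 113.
Extended GCD: 22(36) + 113(-7) = 1. So 22^(-1) ≡ 36 (mod 113). Verify: 22 × 36 = 792 ≡ 1 (mod 113)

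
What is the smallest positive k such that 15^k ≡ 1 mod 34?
Powers of 15 mod 34: 15^1≡15, 15^2≡21, 15^3≡9, 15^4≡33, 15^5≡19, 15^6≡13, 15^7≡25, 15^8≡1. So the order of 15 is 8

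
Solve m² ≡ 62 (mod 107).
The square roots of 62 mod 107 are 13 and 94. Verify: 13² = 169 ≡ 62 (mod 107)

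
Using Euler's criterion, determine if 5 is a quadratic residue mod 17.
By Euler's criterion: 5^{8} ≡ 16 mod 17. Since this equals -1 (≡ 16), 5 is not a QR.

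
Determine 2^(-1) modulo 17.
Since 17 is prime, by Fermat 2^(-1) ≡ 2^{15} ≡ 9 mod 17. Verify: 2 × 9 = 18 ≡ 1 mod 17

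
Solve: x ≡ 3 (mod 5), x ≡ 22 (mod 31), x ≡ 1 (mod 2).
M = 5 × 31 × 2 = 310. M₁ = 62, y₁ ≡ 3 (mod 5). M₂ = 10, y₂ ≡ 28 (mod 31). M₃ = 155, y₃ ≡ 1 (mod 2). x = 3×62×3 + 22×10×28 + 1×155×1 ≡ 53 (mod 310)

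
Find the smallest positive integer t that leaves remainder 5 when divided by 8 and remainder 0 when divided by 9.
M = 8 × 9 = 72. M₁ = 9, y₁ ≡ 1 (mod 8). M₂ = 8, y₂ ≡ 8 (mod 9). t = 5×9×1 + 0×8×8 ≡ 45 (mod 72)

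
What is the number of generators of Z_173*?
There are φ(173-1) = φ(172) = 84 primitive roots modulo 173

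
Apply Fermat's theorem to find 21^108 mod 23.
By Fermat: 21^{22} ≡ 1 mod 23. 108 = 4×22 + 20. So 21^{108} ≡ 21^{20} ≡ 6 mod 23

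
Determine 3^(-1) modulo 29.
Since 29 is prime, by Fermat 3^(-1) ≡ 3^{27} ≡ 10 mod 29. Verify: 3 × 10 = 30 ≡ 1 mod 29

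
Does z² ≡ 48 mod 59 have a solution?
By Euler's criterion: 48^{29} ≡ 1 mod 59. Since this equals 1, 48 is a QR.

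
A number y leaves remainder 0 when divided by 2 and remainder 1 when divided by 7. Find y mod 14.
M = 2 × 7 = 14. M₁ = 7, y₁ ≡ 1 mod 2. M₂ = 2, y₂ ≡ 4 mod 7. y = 0×7×1 + 1×2×4 ≡ 8 mod 14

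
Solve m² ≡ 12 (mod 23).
The square roots of 12 mod 23 are 9 and 14. Verify: 9² = 81 ≡ 12 (mod 23)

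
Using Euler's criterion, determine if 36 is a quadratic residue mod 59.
By Euler's criterion: 36^{29} ≡ 1 mod 59. Since this equals 1, 36 is a QR.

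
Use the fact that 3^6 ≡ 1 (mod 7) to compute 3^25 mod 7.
By Fermat: 3^{6} ≡ 1 (mod 7). 25 = 4×6 + 1. So 3^{25} ≡ 3^{1} ≡ 3 (mod 7)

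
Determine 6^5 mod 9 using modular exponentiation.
By repeated squaring mod 9: 6^{1}≡6, 6^{2}≡0, 6^{4}≡0. Then 6^{5} = 6^{4+1} ≡ 0 × 6 ≡ 0 mod 9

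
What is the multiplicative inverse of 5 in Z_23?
Since 23 is prime, by Fermat 5^(-1) ≡ 5^{21} ≡ 14 (mod 23). Verify: 5 × 14 = 70 ≡ 1 (mod 23)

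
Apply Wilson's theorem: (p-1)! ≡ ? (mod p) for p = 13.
By Wilson's theorem, (12)! ≡ -1 ≡ 12 (mod 13)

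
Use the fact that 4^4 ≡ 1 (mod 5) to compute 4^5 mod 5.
By Fermat: 4^{4} ≡ 1 (mod 5). So 4^{5} = 4^{4} · 4^{1} ≡ 4^{1} ≡ 4 (mod 5)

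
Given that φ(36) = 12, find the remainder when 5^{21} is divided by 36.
By Euler: 5^{12} ≡ 1 mod 36 since gcd(5, 36) = 1. 21 = 1×12 + 9. So 5^{21} ≡ 5^{9} ≡ 17 mod 36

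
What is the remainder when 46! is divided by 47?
By Wilson's theorem, (46)! ≡ -1 ≡ 46 mod 47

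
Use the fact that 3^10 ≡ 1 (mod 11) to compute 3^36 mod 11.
By Fermat: 3^{10} ≡ 1 (mod 11). 36 = 3×10 + 6. So 3^{36} ≡ 3^{6} ≡ 3 (mod 11)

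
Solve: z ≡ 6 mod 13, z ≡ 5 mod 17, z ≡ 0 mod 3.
M = 13 × 17 × 3 = 663. M₁ = 51, y₁ ≡ 12 mod 13. M₂ = 39, y₂ ≡ 7 mod 17. M₃ = 221, y₃ ≡ 2 mod 3. z = 6×51×12 + 5×39×7 + 0×221×2 ≡ 396 mod 663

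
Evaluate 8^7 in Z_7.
Using Fermat: 8^{6} ≡ 1 (mod 7). 7 ≡ 1 (mod 6). So 8^{7} ≡ 8^{1} ≡ 1 (mod 7)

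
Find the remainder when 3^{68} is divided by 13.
By Fermat: 3^{12} ≡ 1 mod 13. 68 = 5×12 + 8. So 3^{68} ≡ 3^{8} ≡ 9 mod 13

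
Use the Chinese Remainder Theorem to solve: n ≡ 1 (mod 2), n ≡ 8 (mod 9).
M = 2 × 9 = 18. M₁ = 9, y₁ ≡ 1 (mod 2). M₂ = 2, y₂ ≡ 5 (mod 9). n = 1×9×1 + 8×2×5 ≡ 17 (mod 18)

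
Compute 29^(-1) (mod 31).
Since 31 is prime, by Fermat 29^(-1) ≡ 29^{29} ≡ 15 (mod 31). Verify: 29 × 15 = 435 ≡ 1 (mod 31)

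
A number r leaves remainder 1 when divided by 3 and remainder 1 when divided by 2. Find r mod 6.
M = 3 × 2 = 6. M₁ = 2, y₁ ≡ 2 mod 3. M₂ = 3, y₂ ≡ 1 mod 2. r = 1×2×2 + 1×3×1 ≡ 1 mod 6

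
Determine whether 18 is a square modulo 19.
By Euler's criterion: 18^{9} ≡ 18 (mod 19). Since this equals -1 (≡ 18), 18 is not a QR.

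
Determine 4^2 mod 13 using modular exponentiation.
4^{2} = 16 ≡ 3 (mod 13)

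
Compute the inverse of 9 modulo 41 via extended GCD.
Extended GCD: 9(-9) + 41(2) = 1. So 9^(-1) ≡ -9 ≡ 32 (mod 41). Verify: 9 × 32 = 288 ≡ 1 (mod 41)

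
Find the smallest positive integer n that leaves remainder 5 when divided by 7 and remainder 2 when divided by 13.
M = 7 × 13 = 91. M₁ = 13, y₁ ≡ 6 mod 7. M₂ = 7, y₂ ≡ 2 mod 13. n = 5×13×6 + 2×7×2 ≡ 54 mod 91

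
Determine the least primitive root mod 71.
g = 7. For each prime q|70: 7^{35}≡70, 7^{14}≡54, 7^{10}≡45, none ≡ 1, so ord_71(7) = 70 and 7 is a primitive root.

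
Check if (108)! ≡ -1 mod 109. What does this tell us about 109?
(108)! mod 109 = 108. Since this equals -1 mod 109, Wilson confirms 109 is prime.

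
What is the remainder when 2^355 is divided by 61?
Using Fermat: 2^{60} ≡ 1 mod 61. 355 ≡ 55 mod 60. So 2^{355} ≡ 2^{55} ≡ 21 mod 61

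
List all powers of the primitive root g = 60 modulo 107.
60^1, 60^2, ..., 60^{106} mod 107: [60, 69, 74, 53, 77, 19, 70, 27, 15, 44, 72, 40, 46, 85, 71, 87, 84, 11, 18, 10, 65, 48, 98, 102, 21, 83, 58, 56, 43, 12, 78, 79, 32, 101, 68, 14, 91, 3, 73, 100, 8, 52, 17, 57, 103, 81, 45, 25, 2, 13, 31, 41, 106, 47, 38, 33, 54, 30, 88, 37, 80, 92, 63, 35, 67, 61, 22, 36, 20, 23, 96, 89, 97, 42, 59, 9, 5, 86, 24, 49, 51, 64, 95, 29, 28, 75, 6, 39, 93, 16, 104, 34, 7, 99, 55, 90, 50, 4, 26, 62, 82, 105, 94, 76, 66, 1]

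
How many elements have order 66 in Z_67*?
Number of primitive roots mod 67 = φ(p-1) = φ(66) = 20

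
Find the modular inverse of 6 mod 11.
Since 11 is prime, by Fermat 6^(-1) ≡ 6^{9} ≡ 2 (mod 11). Verify: 6 × 2 = 12 ≡ 1 (mod 11)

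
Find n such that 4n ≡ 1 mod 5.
Since 5 is prime, by Fermat 4^(-1) ≡ 4^{3} ≡ 4 mod 5. Verify: 4 × 4 = 16 ≡ 1 mod 5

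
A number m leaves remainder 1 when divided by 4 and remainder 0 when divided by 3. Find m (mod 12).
M = 4 × 3 = 12. M₁ = 3, y₁ ≡ 3 (mod 4). M₂ = 4, y₂ ≡ 1 (mod 3). m = 1×3×3 + 0×4×1 ≡ 9 (mod 12)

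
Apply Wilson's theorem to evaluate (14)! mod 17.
(16)! = (14)! × (15) × (16) ≡ -1 mod 17. So (14)! ≡ -1 × [(16)(15)]^(-1) ≡ 8 mod 17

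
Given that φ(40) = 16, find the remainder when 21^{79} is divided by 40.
By Euler: 21^{16} ≡ 1 (mod 40) since gcd(21, 40) = 1. 79 = 4×16 + 15. So 21^{79} ≡ 21^{15} ≡ 21 (mod 40)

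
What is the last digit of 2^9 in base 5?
Using Fermat: 2^{4} ≡ 1 (mod 5). 9 ≡ 1 (mod 4). So 2^{9} ≡ 2^{1} ≡ 2 (mod 5)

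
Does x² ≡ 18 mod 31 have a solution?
By Euler's criterion: 18^{15} ≡ 1 mod 31. Since this equals 1, 18 is a QR.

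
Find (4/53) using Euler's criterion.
(4/53) = 4^{26} mod 53 = 1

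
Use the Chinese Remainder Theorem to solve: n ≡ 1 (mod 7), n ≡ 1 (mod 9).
M = 7 × 9 = 63. M₁ = 9, y₁ ≡ 4 (mod 7). M₂ = 7, y₂ ≡ 4 (mod 9). n = 1×9×4 + 1×7×4 ≡ 1 (mod 63)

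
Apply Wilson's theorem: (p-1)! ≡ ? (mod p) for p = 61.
By Wilson's theorem, (60)! ≡ -1 ≡ 60 mod 61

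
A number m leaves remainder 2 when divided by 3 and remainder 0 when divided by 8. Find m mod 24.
M = 3 × 8 = 24. M₁ = 8, y₁ ≡ 2 mod 3. M₂ = 3, y₂ ≡ 3 mod 8. m = 2×8×2 + 0×3×3 ≡ 8 mod 24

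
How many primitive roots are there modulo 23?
Number of primitive roots mod 23 = φ(p-1) = φ(22) = 10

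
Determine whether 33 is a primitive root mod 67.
33^{33} ≡ 1 (mod 67) and 33 < 66, so ord_67(33) = 33 ≠ 66 and 33 is not a primitive root.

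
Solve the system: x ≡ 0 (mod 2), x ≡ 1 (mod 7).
M = 2 × 7 = 14. M₁ = 7, y₁ ≡ 1 (mod 2). M₂ = 2, y₂ ≡ 4 (mod 7). x = 0×7×1 + 1×2×4 ≡ 8 (mod 14)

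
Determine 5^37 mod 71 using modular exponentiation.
By repeated squaring (mod 71): 5^{1}≡5, 5^{2}≡25, 5^{4}≡57, 5^{8}≡54, 5^{16}≡5, 5^{32}≡25. Then 5^{37} = 5^{32+4+1} ≡ 25 × 57 × 5 ≡ 25 (mod 71)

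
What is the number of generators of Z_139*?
A prime p has φ(p-1) primitive roots; here φ(138) = 44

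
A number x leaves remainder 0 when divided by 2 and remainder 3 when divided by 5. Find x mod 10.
M = 2 × 5 = 10. M₁ = 5, y₁ ≡ 1 mod 2. M₂ = 2, y₂ ≡ 3 mod 5. x = 0×5×1 + 3×2×3 ≡ 8 mod 10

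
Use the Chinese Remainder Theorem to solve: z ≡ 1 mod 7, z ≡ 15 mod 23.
M = 7 × 23 = 161. M₁ = 23, y₁ ≡ 4 mod 7. M₂ = 7, y₂ ≡ 10 mod 23. z = 1×23×4 + 15×7×10 ≡ 15 mod 161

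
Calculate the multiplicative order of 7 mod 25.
Powers of 7 mod 25: 7^1≡7, 7^2≡24, 7^3≡18, 7^4≡1. ord_25(7) = 4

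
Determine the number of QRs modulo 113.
The squaring map on Z_113* is 2-to-1, so there are (112)/2 = 56 QRs.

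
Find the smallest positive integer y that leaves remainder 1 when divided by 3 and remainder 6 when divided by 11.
M = 3 × 11 = 33. M₁ = 11, y₁ ≡ 2 mod 3. M₂ = 3, y₂ ≡ 4 mod 11. y = 1×11×2 + 6×3×4 ≡ 28 mod 33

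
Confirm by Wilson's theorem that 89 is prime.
(88)! mod 89 = 88. Since this equals -1 mod 89, Wilson confirms 89 is prime.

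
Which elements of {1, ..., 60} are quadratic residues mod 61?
QRs mod 61: {1, 3, 4, 5, 9, 12, 13, 14, 15, 16, 19, 20, 22, 25, 27, 34, 36, 39, 41, 42, 45, 46, 47, 48, 49, 52, 56, 57, 58, 60}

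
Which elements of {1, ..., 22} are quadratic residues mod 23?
Squares in Z_23*: {1, 2, 3, 4, 6, 8, 9, 12, 13, 16, 18}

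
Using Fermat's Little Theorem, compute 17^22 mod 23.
By Fermat's Little Theorem, 17^{22} ≡ 1 (mod 23) since 23 is prime and gcd(17, 23) = 1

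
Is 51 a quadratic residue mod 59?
By Euler's criterion: 51^{29} ≡ 1 mod 59. Since this equals 1, 51 is a QR.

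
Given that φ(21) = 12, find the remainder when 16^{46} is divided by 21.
By Euler: 16^{12} ≡ 1 mod 21 since gcd(16, 21) = 1. 46 = 3×12 + 10. So 16^{46} ≡ 16^{10} ≡ 16 mod 21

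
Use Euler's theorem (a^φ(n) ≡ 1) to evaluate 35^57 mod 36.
By Euler: 35^{12} ≡ 1 (mod 36) since gcd(35, 36) = 1. 57 = 4×12 + 9. So 35^{57} ≡ 35^{9} ≡ 35 (mod 36)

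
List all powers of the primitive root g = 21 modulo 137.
21^1, 21^2, ..., 21^{136} mod 137: [21, 30, 82, 78, 131, 11, 94, 56, 80, 36, 71, 121, 75, 68, 58, 122, 96, 98, 3, 63, 90, 109, 97, 119, 33, 8, 31, 103, 108, 76, 89, 88, 67, 37, 92, 14, 20, 9, 52, 133, 53, 17, 83, 99, 24, 93, 35, 50, 91, 130, 127, 64, 111, 2, 42, 60, 27, 19, 125, 22, 51, 112, 23, 72, 5, 105, 13, 136, 116, 107, 55, 59, 6, 126, 43, 81, 57, 101, 66, 16, 62, 69, 79, 15, 41, 39, 134, 74, 47, 28, 40, 18, 104, 129, 106, 34, 29, 61, 48, 49, 70, 100, 45, 123, 117, 128, 85, 4, 84, 120, 54, 38, 113, 44, 102, 87, 46, 7, 10, 73, 26, 135, 95, 77, 110, 118, 12, 115, 86, 25, 114, 65, 132, 32, 124, 1]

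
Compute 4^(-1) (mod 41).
Since 41 is prime, by Fermat 4^(-1) ≡ 4^{39} ≡ 31 (mod 41). Verify: 4 × 31 = 124 ≡ 1 (mod 41)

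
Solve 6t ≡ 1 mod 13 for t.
Since 13 is prime, by Fermat 6^(-1) ≡ 6^{11} ≡ 11 mod 13. Verify: 6 × 11 = 66 ≡ 1 mod 13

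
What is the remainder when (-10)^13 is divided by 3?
Using Fermat: (-10)^{2} ≡ 1 mod 3. 13 ≡ 1 mod 2. So (-10)^{13} ≡ (-10)^{1} ≡ 2 mod 3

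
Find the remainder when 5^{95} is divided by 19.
By Fermat: 5^{18} ≡ 1 mod 19. 95 = 5×18 + 5. So 5^{95} ≡ 5^{5} ≡ 9 mod 19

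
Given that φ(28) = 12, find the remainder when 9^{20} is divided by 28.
By Euler: 9^{12} ≡ 1 mod 28 since gcd(9, 28) = 1. 20 = 1×12 + 8. So 9^{20} ≡ 9^{8} ≡ 25 mod 28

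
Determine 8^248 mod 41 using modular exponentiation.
Using Fermat: 8^{40} ≡ 1 mod 41. 248 ≡ 8 mod 40. So 8^{248} ≡ 8^{8} ≡ 16 mod 41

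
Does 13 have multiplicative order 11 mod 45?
Powers of 13 mod 45: 13^1≡13, 13^2≡34, 13^3≡37, 13^4≡31, 13^5≡43, 13^6≡19, 13^7≡22, 13^8≡16, 13^9≡28, 13^10≡4, 13^11≡7, 13^12≡1. 13^11≡7≢1, so ord ≠ 11. No, the actual order is 12.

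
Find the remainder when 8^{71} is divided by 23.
By Fermat: 8^{22} ≡ 1 mod 23. 71 = 3×22 + 5. So 8^{71} ≡ 8^{5} ≡ 16 mod 23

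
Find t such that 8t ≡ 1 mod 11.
Since 11 is prime, by Fermat 8^(-1) ≡ 8^{9} ≡ 7 mod 11. Verify: 8 × 7 = 56 ≡ 1 mod 11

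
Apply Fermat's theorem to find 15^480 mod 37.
By Fermat: 15^{36} ≡ 1 mod 37. 480 ≡ 12 mod 36. So 15^{480} ≡ 15^{12} ≡ 26 mod 37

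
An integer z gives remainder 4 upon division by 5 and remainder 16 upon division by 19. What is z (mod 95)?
M = 5 × 19 = 95. M₁ = 19, y₁ ≡ 4 (mod 5). M₂ = 5, y₂ ≡ 4 (mod 19). z = 4×19×4 + 16×5×4 ≡ 54 (mod 95)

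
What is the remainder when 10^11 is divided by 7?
Using Fermat: 10^{6} ≡ 1 mod 7. 11 ≡ 5 mod 6. So 10^{11} ≡ 10^{5} ≡ 5 mod 7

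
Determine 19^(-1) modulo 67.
Since 67 is prime, by Fermat 19^(-1) ≡ 19^{65} ≡ 60 (mod 67). Verify: 19 × 60 = 1140 ≡ 1 (mod 67)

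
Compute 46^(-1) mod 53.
Since 53 is prime, by Fermat 46^(-1) ≡ 46^{51} ≡ 15 mod 53. Verify: 46 × 15 = 690 ≡ 1 mod 53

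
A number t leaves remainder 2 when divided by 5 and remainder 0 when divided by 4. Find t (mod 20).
M = 5 × 4 = 20. M₁ = 4, y₁ ≡ 4 (mod 5). M₂ = 5, y₂ ≡ 1 (mod 4). t = 2×4×4 + 0×5×1 ≡ 12 (mod 20)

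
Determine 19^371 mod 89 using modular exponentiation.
Using Fermat: 19^{88} ≡ 1 (mod 89). 371 ≡ 19 (mod 88). So 19^{371} ≡ 19^{19} ≡ 24 (mod 89)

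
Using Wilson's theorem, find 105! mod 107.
(106)! = (105)! × (106) ≡ -1 (mod 107). So (105)! ≡ -1 × (106)^(-1) ≡ (-1)×(-1) = 1 (mod 107)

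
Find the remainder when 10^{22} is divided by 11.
By Fermat: 10^{10} ≡ 1 (mod 11). 22 = 2×10 + 2. So 10^{22} ≡ 10^{2} ≡ 1 (mod 11)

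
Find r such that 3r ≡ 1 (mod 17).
Since 17 is prime, by Fermat 3^(-1) ≡ 3^{15} ≡ 6 (mod 17). Verify: 3 × 6 = 18 ≡ 1 (mod 17)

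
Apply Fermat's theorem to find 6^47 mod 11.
By Fermat: 6^{10} ≡ 1 mod 11. 47 = 4×10 + 7. So 6^{47} ≡ 6^{7} ≡ 8 mod 11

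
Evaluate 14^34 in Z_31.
Using Fermat: 14^{30} ≡ 1 mod 31. 34 ≡ 4 mod 30. So 14^{34} ≡ 14^{4} ≡ 7 mod 31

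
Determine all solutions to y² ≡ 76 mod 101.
The square roots of 76 mod 101 are 51 and 50. Verify: 51² = 2601 ≡ 76 mod 101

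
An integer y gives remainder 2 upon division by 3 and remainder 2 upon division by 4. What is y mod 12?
M = 3 × 4 = 12. M₁ = 4, y₁ ≡ 1 mod 3. M₂ = 3, y₂ ≡ 3 mod 4. y = 2×4×1 + 2×3×3 ≡ 2 mod 12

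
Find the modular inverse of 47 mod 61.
Since 61 is prime, by Fermat 47^(-1) ≡ 47^{59} ≡ 13 mod 61. Verify: 47 × 13 = 611 ≡ 1 mod 61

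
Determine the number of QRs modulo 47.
For prime 47, there are (p-1)/2 = (47-1)/2 = 23 quadratic residues (excluding 0).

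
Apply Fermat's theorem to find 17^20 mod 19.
By Fermat: 17^{18} ≡ 1 mod 19. So 17^{20} = 17^{18} · 17^{2} ≡ 17^{2} ≡ 4 mod 19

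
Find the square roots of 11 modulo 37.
The square roots of 11 mod 37 are 23 and 14. Verify: 23² = 529 ≡ 11 (mod 37)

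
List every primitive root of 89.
There are φ(88) = 40 primitive roots mod 89: {3, 6, 7, 13, 14, 15, 19, 23, 24, 26, 27, 28, 29, 30, 31, 33, 35, 38, 41, 43, 46, 48, 51, 54, 56, 58, 59, 60, 61, 62, 63, 65, 66, 70, 74, 75, 76, 82, 83, 86}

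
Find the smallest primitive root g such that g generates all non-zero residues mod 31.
g = 3. Powers: [3, 9, 27, 19, 26, 16, 17, 20, ...] generates all 30 non-zero residues.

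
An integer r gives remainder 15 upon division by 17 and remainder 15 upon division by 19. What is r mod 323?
M = 17 × 19 = 323. M₁ = 19, y₁ ≡ 9 mod 17. M₂ = 17, y₂ ≡ 9 mod 19. r = 15×19×9 + 15×17×9 ≡ 15 mod 323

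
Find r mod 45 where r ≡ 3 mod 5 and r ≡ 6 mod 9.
M = 5 × 9 = 45. M₁ = 9, y₁ ≡ 4 mod 5. M₂ = 5, y₂ ≡ 2 mod 9. r = 3×9×4 + 6×5×2 ≡ 33 mod 45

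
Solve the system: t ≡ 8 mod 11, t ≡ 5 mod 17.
M = 11 × 17 = 187. M₁ = 17, y₁ ≡ 2 mod 11. M₂ = 11, y₂ ≡ 14 mod 17. t = 8×17×2 + 5×11×14 ≡ 107 mod 187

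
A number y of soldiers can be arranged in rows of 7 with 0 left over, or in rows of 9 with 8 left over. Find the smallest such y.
M = 7 × 9 = 63. M₁ = 9, y₁ ≡ 4 (mod 7). M₂ = 7, y₂ ≡ 4 (mod 9). y = 0×9×4 + 8×7×4 ≡ 35 (mod 63)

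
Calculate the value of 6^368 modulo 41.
Using Fermat: 6^{40} ≡ 1 mod 41. 368 ≡ 8 mod 40. So 6^{368} ≡ 6^{8} ≡ 10 mod 41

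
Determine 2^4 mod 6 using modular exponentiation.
2^{4} = 16 ≡ 4 mod 6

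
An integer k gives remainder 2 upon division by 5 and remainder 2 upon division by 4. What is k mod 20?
M = 5 × 4 = 20. M₁ = 4, y₁ ≡ 4 mod 5. M₂ = 5, y₂ ≡ 1 mod 4. k = 2×4×4 + 2×5×1 ≡ 2 mod 20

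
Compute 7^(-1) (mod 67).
Since 67 is prime, by Fermat 7^(-1) ≡ 7^{65} ≡ 48 (mod 67). Verify: 7 × 48 = 336 ≡ 1 (mod 67)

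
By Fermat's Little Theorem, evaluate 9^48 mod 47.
By Fermat: 9^{46} ≡ 1 (mod 47). So 9^{48} = 9^{46} · 9^{2} ≡ 9^{2} ≡ 34 (mod 47)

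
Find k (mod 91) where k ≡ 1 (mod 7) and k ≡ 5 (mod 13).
M = 7 × 13 = 91. M₁ = 13, y₁ ≡ 6 (mod 7). M₂ = 7, y₂ ≡ 2 (mod 13). k = 1×13×6 + 5×7×2 ≡ 57 (mod 91)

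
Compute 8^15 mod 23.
By repeated squaring (mod 23): 8^{1}≡8, 8^{2}≡18, 8^{4}≡2, 8^{8}≡4. Then 8^{15} = 8^{8+4+2+1} ≡ 4 × 2 × 18 × 8 ≡ 2 (mod 23)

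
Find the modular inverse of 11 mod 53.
Since 53 is prime, by Fermat 11^(-1) ≡ 11^{51} ≡ 29 (mod 53). Verify: 11 × 29 = 319 ≡ 1 (mod 53)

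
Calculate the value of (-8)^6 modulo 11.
By repeated squaring mod 11: (-8)^{1}≡3, (-8)^{2}≡9, (-8)^{4}≡4. Then (-8)^{6} = (-8)^{4+2} ≡ 4 × 9 ≡ 3 mod 11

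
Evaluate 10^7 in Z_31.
By repeated squaring mod 31: 10^{1}≡10, 10^{2}≡7, 10^{4}≡18. Then 10^{7} = 10^{4+2+1} ≡ 18 × 7 × 10 ≡ 20 mod 31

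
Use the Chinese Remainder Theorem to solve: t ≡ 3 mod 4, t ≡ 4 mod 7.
M = 4 × 7 = 28. M₁ = 7, y₁ ≡ 3 mod 4. M₂ = 4, y₂ ≡ 2 mod 7. t = 3×7×3 + 4×4×2 ≡ 11 mod 28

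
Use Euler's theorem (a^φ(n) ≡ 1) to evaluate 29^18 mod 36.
By Euler: 29^{12} ≡ 1 mod 36 since gcd(29, 36) = 1. 18 = 1×12 + 6. So 29^{18} ≡ 29^{6} ≡ 1 mod 36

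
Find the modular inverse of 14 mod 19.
Since 19 is prime, by Fermat 14^(-1) ≡ 14^{17} ≡ 15 (mod 19). Verify: 14 × 15 = 210 ≡ 1 (mod 19)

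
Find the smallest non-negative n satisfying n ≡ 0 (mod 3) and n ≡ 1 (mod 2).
M = 3 × 2 = 6. M₁ = 2, y₁ ≡ 2 (mod 3). M₂ = 3, y₂ ≡ 1 (mod 2). n = 0×2×2 + 1×3×1 ≡ 3 (mod 6)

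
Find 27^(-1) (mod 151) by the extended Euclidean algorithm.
Extended GCD: 27(28) + 151(-5) = 1. So 27^(-1) ≡ 28 (mod 151). Verify: 27 × 28 = 756 ≡ 1 (mod 151)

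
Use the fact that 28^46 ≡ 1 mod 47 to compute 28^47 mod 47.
By Fermat: 28^{46} ≡ 1 mod 47. So 28^{47} = 28^{46} · 28^{1} ≡ 28^{1} ≡ 28 mod 47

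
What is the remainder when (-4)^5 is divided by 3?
Using Fermat: (-4)^{2} ≡ 1 (mod 3). 5 ≡ 1 (mod 2). So (-4)^{5} ≡ (-4)^{1} ≡ 2 (mod 3)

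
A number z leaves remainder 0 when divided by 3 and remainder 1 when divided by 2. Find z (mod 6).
M = 3 × 2 = 6. M₁ = 2, y₁ ≡ 2 (mod 3). M₂ = 3, y₂ ≡ 1 (mod 2). z = 0×2×2 + 1×3×1 ≡ 3 (mod 6)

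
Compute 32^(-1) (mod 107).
Since 107 is prime, by Fermat 32^(-1) ≡ 32^{105} ≡ 97 (mod 107). Verify: 32 × 97 = 3104 ≡ 1 (mod 107)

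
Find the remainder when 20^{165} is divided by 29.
By Fermat: 20^{28} ≡ 1 (mod 29). 165 = 5×28 + 25. So 20^{165} ≡ 20^{25} ≡ 7 (mod 29)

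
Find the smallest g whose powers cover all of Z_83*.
g = 2. Powers: [2, 4, 8, 16, 32, 64, 45, ...] generates all 82 non-zero residues.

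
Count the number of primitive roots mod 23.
A prime p has φ(p-1) primitive roots; here φ(22) = 10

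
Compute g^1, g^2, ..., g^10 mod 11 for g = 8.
8^1, 8^2, ..., 8^{10} mod 11: [8, 9, 6, 4, 10, 3, 2, 5, 7, 1]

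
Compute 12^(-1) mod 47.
Since 47 is prime, by Fermat 12^(-1) ≡ 12^{45} ≡ 4 mod 47. Verify: 12 × 4 = 48 ≡ 1 mod 47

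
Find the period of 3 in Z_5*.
Powers of 3 mod 5: 3^1≡3, 3^2≡4, 3^3≡2, 3^4≡1. Order = 4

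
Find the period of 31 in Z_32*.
Powers of 31 mod 32: 31^1≡31, 31^2≡1. Order = 2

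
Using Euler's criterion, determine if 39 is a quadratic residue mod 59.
By Euler's criterion: 39^{29} ≡ 58 mod 59. Since this equals -1 (≡ 58), 39 is not a QR.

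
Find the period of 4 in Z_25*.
Powers of 4 mod 25: 4^1≡4, 4^2≡16, 4^3≡14, 4^4≡6, 4^5≡24, 4^6≡21, 4^7≡9, 4^8≡11, 4^9≡19, 4^10≡1. Order = 10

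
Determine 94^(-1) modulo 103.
Since 103 is prime, by Fermat 94^(-1) ≡ 94^{101} ≡ 80 (mod 103). Verify: 94 × 80 = 7520 ≡ 1 (mod 103)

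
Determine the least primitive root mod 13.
g = 2. For each prime q|12: 2^{6}≡12, 2^{4}≡3, none ≡ 1, so ord_13(2) = 12 and 2 is a primitive root.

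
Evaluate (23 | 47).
(23/47) = 23^{23} mod 47 = -1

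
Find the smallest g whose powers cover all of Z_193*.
g = 5. Powers: [5, 25, 125, 46, 37, 185, 153, 186, 158, ...] generates all 192 non-zero residues.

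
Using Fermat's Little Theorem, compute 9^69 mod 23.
By Fermat: 9^{22} ≡ 1 mod 23. 69 = 3×22 + 3. So 9^{69} ≡ 9^{3} ≡ 16 mod 23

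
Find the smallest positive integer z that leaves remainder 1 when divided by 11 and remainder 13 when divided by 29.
M = 11 × 29 = 319. M₁ = 29, y₁ ≡ 8 (mod 11). M₂ = 11, y₂ ≡ 8 (mod 29). z = 1×29×8 + 13×11×8 ≡ 100 (mod 319)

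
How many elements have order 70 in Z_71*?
A prime p has φ(p-1) primitive roots; here φ(70) = 24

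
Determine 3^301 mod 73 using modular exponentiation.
Using Fermat: 3^{72} ≡ 1 (mod 73). 301 ≡ 13 (mod 72). So 3^{301} ≡ 3^{13} ≡ 3 (mod 73)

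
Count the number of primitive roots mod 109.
Number of primitive roots mod 109 = φ(p-1) = φ(108) = 36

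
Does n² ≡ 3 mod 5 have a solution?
By Euler's criterion: 3^{2} ≡ 4 mod 5. Since this equals -1 (≡ 4), 3 is not a QR.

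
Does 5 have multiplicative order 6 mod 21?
Powers of 5 mod 21: 5^1≡5, 5^2≡4, 5^3≡20, 5^4≡16, 5^5≡17, 5^6≡1. First k with 5^k≡1 is k=6. Yes, ord_21(5) = 6.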